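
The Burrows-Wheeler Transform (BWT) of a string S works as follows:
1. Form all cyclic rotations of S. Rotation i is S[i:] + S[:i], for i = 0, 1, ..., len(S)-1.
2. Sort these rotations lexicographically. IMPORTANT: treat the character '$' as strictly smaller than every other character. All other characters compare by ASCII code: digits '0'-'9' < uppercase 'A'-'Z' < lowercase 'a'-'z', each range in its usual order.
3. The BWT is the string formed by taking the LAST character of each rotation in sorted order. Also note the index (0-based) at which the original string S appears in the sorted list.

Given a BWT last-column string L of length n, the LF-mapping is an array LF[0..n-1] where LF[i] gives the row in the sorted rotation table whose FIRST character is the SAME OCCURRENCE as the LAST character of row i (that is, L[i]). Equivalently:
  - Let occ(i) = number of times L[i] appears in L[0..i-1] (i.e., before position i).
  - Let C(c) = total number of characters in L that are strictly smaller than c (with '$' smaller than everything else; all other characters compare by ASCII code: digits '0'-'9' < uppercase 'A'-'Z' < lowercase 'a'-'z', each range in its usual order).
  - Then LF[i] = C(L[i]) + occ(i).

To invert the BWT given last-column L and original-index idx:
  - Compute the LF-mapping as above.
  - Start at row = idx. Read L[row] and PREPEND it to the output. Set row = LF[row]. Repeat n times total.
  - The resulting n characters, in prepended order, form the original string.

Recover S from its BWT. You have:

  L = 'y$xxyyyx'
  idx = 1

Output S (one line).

LF mapping: 4 0 1 2 5 6 7 3
Walk LF starting at row 1, prepending L[row]:
  step 1: row=1, L[1]='$', prepend. Next row=LF[1]=0
  step 2: row=0, L[0]='y', prepend. Next row=LF[0]=4
  step 3: row=4, L[4]='y', prepend. Next row=LF[4]=5
  step 4: row=5, L[5]='y', prepend. Next row=LF[5]=6
  step 5: row=6, L[6]='y', prepend. Next row=LF[6]=7
  step 6: row=7, L[7]='x', prepend. Next row=LF[7]=3
  step 7: row=3, L[3]='x', prepend. Next row=LF[3]=2
  step 8: row=2, L[2]='x', prepend. Next row=LF[2]=1
Reversed output: xxxyyyy$

Answer: xxxyyyy$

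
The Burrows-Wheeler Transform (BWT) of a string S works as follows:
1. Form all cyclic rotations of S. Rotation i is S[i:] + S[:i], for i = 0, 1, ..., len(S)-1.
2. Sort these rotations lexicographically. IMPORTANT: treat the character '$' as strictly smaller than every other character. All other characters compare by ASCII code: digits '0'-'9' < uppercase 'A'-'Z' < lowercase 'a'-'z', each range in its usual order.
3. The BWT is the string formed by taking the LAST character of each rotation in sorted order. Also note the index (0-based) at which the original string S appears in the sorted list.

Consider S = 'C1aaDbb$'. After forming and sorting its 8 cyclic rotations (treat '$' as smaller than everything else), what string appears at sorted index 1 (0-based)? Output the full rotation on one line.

Answer: 1aaDbb$C

Derivation:
All 8 rotations (rotation i = S[i:]+S[:i]):
  rot[0] = C1aaDbb$
  rot[1] = 1aaDbb$C
  rot[2] = aaDbb$C1
  rot[3] = aDbb$C1a
  rot[4] = Dbb$C1aa
  rot[5] = bb$C1aaD
  rot[6] = b$C1aaDb
  rot[7] = $C1aaDbb
Sorted (with $ < everything):
  sorted[0] = $C1aaDbb
  sorted[1] = 1aaDbb$C
  sorted[2] = C1aaDbb$
  sorted[3] = Dbb$C1aa
  sorted[4] = aDbb$C1a
  sorted[5] = aaDbb$C1
  sorted[6] = b$C1aaDb
  sorted[7] = bb$C1aaD
sorted[1] = 1aaDbb$C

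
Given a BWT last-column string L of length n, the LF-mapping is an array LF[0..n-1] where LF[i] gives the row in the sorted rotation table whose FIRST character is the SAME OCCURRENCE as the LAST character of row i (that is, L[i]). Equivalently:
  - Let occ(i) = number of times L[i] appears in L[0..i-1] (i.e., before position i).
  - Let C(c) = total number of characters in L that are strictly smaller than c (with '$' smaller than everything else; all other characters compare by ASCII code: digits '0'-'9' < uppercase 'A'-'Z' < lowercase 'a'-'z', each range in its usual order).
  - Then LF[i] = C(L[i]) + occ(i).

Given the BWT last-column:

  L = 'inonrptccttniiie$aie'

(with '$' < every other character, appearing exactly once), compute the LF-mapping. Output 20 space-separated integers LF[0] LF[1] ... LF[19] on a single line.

Char counts: '$':1, 'a':1, 'c':2, 'e':2, 'i':5, 'n':3, 'o':1, 'p':1, 'r':1, 't':3
C (first-col start): C('$')=0, C('a')=1, C('c')=2, C('e')=4, C('i')=6, C('n')=11, C('o')=14, C('p')=15, C('r')=16, C('t')=17
L[0]='i': occ=0, LF[0]=C('i')+0=6+0=6
L[1]='n': occ=0, LF[1]=C('n')+0=11+0=11
L[2]='o': occ=0, LF[2]=C('o')+0=14+0=14
L[3]='n': occ=1, LF[3]=C('n')+1=11+1=12
L[4]='r': occ=0, LF[4]=C('r')+0=16+0=16
L[5]='p': occ=0, LF[5]=C('p')+0=15+0=15
L[6]='t': occ=0, LF[6]=C('t')+0=17+0=17
L[7]='c': occ=0, LF[7]=C('c')+0=2+0=2
L[8]='c': occ=1, LF[8]=C('c')+1=2+1=3
L[9]='t': occ=1, LF[9]=C('t')+1=17+1=18
L[10]='t': occ=2, LF[10]=C('t')+2=17+2=19
L[11]='n': occ=2, LF[11]=C('n')+2=11+2=13
L[12]='i': occ=1, LF[12]=C('i')+1=6+1=7
L[13]='i': occ=2, LF[13]=C('i')+2=6+2=8
L[14]='i': occ=3, LF[14]=C('i')+3=6+3=9
L[15]='e': occ=0, LF[15]=C('e')+0=4+0=4
L[16]='$': occ=0, LF[16]=C('$')+0=0+0=0
L[17]='a': occ=0, LF[17]=C('a')+0=1+0=1
L[18]='i': occ=4, LF[18]=C('i')+4=6+4=10
L[19]='e': occ=1, LF[19]=C('e')+1=4+1=5

Answer: 6 11 14 12 16 15 17 2 3 18 19 13 7 8 9 4 0 1 10 5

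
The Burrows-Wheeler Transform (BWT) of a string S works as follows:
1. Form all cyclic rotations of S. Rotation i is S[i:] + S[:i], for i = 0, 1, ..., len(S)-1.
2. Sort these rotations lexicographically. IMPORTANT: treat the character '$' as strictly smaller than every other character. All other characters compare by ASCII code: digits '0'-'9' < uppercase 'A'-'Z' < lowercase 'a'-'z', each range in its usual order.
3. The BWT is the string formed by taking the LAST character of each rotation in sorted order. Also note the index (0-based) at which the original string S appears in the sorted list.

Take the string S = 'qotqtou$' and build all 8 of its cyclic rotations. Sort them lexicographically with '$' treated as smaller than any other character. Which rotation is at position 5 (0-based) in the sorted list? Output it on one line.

Answer: tou$qotq

Derivation:
All 8 rotations (rotation i = S[i:]+S[:i]):
  rot[0] = qotqtou$
  rot[1] = otqtou$q
  rot[2] = tqtou$qo
  rot[3] = qtou$qot
  rot[4] = tou$qotq
  rot[5] = ou$qotqt
  rot[6] = u$qotqto
  rot[7] = $qotqtou
Sorted (with $ < everything):
  sorted[0] = $qotqtou
  sorted[1] = otqtou$q
  sorted[2] = ou$qotqt
  sorted[3] = qotqtou$
  sorted[4] = qtou$qot
  sorted[5] = tou$qotq
  sorted[6] = tqtou$qo
  sorted[7] = u$qotqto
sorted[5] = tou$qotq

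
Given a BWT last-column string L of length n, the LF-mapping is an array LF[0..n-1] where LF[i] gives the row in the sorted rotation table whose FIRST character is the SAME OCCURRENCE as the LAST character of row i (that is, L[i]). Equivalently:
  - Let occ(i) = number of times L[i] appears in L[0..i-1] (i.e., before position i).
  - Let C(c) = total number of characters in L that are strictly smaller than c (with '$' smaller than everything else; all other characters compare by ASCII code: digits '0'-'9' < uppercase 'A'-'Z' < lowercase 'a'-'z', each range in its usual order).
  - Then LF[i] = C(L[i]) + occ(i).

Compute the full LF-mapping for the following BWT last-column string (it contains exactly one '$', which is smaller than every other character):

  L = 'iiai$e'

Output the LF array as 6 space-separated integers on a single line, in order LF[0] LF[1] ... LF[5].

Answer: 3 4 1 5 0 2

Derivation:
Char counts: '$':1, 'a':1, 'e':1, 'i':3
C (first-col start): C('$')=0, C('a')=1, C('e')=2, C('i')=3
L[0]='i': occ=0, LF[0]=C('i')+0=3+0=3
L[1]='i': occ=1, LF[1]=C('i')+1=3+1=4
L[2]='a': occ=0, LF[2]=C('a')+0=1+0=1
L[3]='i': occ=2, LF[3]=C('i')+2=3+2=5
L[4]='$': occ=0, LF[4]=C('$')+0=0+0=0
L[5]='e': occ=0, LF[5]=C('e')+0=2+0=2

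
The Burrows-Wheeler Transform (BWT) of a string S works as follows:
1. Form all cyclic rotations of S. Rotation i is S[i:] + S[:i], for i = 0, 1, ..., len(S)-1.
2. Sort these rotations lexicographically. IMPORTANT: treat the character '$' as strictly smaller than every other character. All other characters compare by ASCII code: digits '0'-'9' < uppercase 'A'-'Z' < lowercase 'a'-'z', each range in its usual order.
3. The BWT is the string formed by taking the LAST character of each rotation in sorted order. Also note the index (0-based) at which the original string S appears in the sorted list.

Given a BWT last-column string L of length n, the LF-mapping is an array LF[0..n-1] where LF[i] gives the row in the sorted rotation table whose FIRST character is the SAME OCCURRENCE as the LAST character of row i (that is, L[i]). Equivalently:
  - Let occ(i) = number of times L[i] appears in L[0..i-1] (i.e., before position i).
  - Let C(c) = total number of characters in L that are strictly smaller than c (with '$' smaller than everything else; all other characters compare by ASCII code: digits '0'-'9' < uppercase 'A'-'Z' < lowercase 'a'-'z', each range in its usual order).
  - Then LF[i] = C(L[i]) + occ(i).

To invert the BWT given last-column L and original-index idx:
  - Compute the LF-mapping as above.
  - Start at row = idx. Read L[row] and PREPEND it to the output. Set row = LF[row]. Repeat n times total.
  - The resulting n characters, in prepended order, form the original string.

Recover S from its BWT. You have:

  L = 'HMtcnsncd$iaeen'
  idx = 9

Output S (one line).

Answer: incandescentMH$

Derivation:
LF mapping: 1 2 14 4 10 13 11 5 6 0 9 3 7 8 12
Walk LF starting at row 9, prepending L[row]:
  step 1: row=9, L[9]='$', prepend. Next row=LF[9]=0
  step 2: row=0, L[0]='H', prepend. Next row=LF[0]=1
  step 3: row=1, L[1]='M', prepend. Next row=LF[1]=2
  step 4: row=2, L[2]='t', prepend. Next row=LF[2]=14
  step 5: row=14, L[14]='n', prepend. Next row=LF[14]=12
  step 6: row=12, L[12]='e', prepend. Next row=LF[12]=7
  step 7: row=7, L[7]='c', prepend. Next row=LF[7]=5
  step 8: row=5, L[5]='s', prepend. Next row=LF[5]=13
  step 9: row=13, L[13]='e', prepend. Next row=LF[13]=8
  step 10: row=8, L[8]='d', prepend. Next row=LF[8]=6
  step 11: row=6, L[6]='n', prepend. Next row=LF[6]=11
  step 12: row=11, L[11]='a', prepend. Next row=LF[11]=3
  step 13: row=3, L[3]='c', prepend. Next row=LF[3]=4
  step 14: row=4, L[4]='n', prepend. Next row=LF[4]=10
  step 15: row=10, L[10]='i', prepend. Next row=LF[10]=9
Reversed output: incandescentMH$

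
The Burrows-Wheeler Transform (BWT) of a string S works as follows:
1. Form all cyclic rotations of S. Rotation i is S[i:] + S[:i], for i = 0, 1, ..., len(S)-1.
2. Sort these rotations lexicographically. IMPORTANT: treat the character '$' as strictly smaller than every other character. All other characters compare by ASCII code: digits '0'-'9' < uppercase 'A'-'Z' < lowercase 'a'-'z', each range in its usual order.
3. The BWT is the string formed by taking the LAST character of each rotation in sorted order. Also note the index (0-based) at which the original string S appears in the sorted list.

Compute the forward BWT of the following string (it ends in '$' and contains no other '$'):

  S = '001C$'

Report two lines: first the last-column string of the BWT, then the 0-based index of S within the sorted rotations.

Answer: C$001
1

Derivation:
All 5 rotations (rotation i = S[i:]+S[:i]):
  rot[0] = 001C$
  rot[1] = 01C$0
  rot[2] = 1C$00
  rot[3] = C$001
  rot[4] = $001C
Sorted (with $ < everything):
  sorted[0] = $001C  (last char: 'C')
  sorted[1] = 001C$  (last char: '$')
  sorted[2] = 01C$0  (last char: '0')
  sorted[3] = 1C$00  (last char: '0')
  sorted[4] = C$001  (last char: '1')
Last column: C$001
Original string S is at sorted index 1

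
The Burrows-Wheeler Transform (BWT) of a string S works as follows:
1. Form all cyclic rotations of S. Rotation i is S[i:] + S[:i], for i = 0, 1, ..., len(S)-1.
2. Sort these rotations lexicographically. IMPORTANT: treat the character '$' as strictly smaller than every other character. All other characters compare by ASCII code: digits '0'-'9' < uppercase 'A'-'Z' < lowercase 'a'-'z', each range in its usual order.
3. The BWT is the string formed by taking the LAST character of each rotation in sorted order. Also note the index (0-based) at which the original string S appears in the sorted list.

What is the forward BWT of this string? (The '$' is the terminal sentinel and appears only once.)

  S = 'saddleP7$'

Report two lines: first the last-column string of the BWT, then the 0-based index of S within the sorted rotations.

All 9 rotations (rotation i = S[i:]+S[:i]):
  rot[0] = saddleP7$
  rot[1] = addleP7$s
  rot[2] = ddleP7$sa
  rot[3] = dleP7$sad
  rot[4] = leP7$sadd
  rot[5] = eP7$saddl
  rot[6] = P7$saddle
  rot[7] = 7$saddleP
  rot[8] = $saddleP7
Sorted (with $ < everything):
  sorted[0] = $saddleP7  (last char: '7')
  sorted[1] = 7$saddleP  (last char: 'P')
  sorted[2] = P7$saddle  (last char: 'e')
  sorted[3] = addleP7$s  (last char: 's')
  sorted[4] = ddleP7$sa  (last char: 'a')
  sorted[5] = dleP7$sad  (last char: 'd')
  sorted[6] = eP7$saddl  (last char: 'l')
  sorted[7] = leP7$sadd  (last char: 'd')
  sorted[8] = saddleP7$  (last char: '$')
Last column: 7Pesadld$
Original string S is at sorted index 8

Answer: 7Pesadld$
8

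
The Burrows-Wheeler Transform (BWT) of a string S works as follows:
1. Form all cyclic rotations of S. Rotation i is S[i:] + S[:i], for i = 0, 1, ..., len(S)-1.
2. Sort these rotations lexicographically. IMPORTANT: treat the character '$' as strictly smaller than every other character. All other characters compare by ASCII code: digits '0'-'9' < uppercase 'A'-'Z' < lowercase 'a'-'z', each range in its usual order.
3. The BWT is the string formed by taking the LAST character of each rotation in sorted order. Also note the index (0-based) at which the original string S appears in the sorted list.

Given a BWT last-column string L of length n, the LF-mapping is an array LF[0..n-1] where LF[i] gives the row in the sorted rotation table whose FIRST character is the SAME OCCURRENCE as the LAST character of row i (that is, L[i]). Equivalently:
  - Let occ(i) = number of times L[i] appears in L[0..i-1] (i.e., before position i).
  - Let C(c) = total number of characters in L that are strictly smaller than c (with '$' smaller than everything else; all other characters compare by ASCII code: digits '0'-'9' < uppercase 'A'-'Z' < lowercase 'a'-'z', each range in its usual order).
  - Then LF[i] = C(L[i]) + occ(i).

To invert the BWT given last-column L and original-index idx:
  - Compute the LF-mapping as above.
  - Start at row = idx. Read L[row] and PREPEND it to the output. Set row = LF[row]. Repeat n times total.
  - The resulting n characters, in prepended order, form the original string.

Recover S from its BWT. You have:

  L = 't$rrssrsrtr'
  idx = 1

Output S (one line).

LF mapping: 9 0 1 2 6 7 3 8 4 10 5
Walk LF starting at row 1, prepending L[row]:
  step 1: row=1, L[1]='$', prepend. Next row=LF[1]=0
  step 2: row=0, L[0]='t', prepend. Next row=LF[0]=9
  step 3: row=9, L[9]='t', prepend. Next row=LF[9]=10
  step 4: row=10, L[10]='r', prepend. Next row=LF[10]=5
  step 5: row=5, L[5]='s', prepend. Next row=LF[5]=7
  step 6: row=7, L[7]='s', prepend. Next row=LF[7]=8
  step 7: row=8, L[8]='r', prepend. Next row=LF[8]=4
  step 8: row=4, L[4]='s', prepend. Next row=LF[4]=6
  step 9: row=6, L[6]='r', prepend. Next row=LF[6]=3
  step 10: row=3, L[3]='r', prepend. Next row=LF[3]=2
  step 11: row=2, L[2]='r', prepend. Next row=LF[2]=1
Reversed output: rrrsrssrtt$

Answer: rrrsrssrtt$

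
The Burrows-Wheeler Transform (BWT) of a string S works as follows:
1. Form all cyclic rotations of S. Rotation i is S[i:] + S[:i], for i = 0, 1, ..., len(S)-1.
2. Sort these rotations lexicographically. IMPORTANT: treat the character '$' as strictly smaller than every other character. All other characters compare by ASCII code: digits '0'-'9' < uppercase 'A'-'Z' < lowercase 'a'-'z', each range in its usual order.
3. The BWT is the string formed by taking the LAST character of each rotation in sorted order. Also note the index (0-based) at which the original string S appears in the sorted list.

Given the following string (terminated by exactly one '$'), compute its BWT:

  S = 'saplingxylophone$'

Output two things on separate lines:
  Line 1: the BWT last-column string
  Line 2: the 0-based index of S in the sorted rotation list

All 17 rotations (rotation i = S[i:]+S[:i]):
  rot[0] = saplingxylophone$
  rot[1] = aplingxylophone$s
  rot[2] = plingxylophone$sa
  rot[3] = lingxylophone$sap
  rot[4] = ingxylophone$sapl
  rot[5] = ngxylophone$sapli
  rot[6] = gxylophone$saplin
  rot[7] = xylophone$sapling
  rot[8] = ylophone$saplingx
  rot[9] = lophone$saplingxy
  rot[10] = ophone$saplingxyl
  rot[11] = phone$saplingxylo
  rot[12] = hone$saplingxylop
  rot[13] = one$saplingxyloph
  rot[14] = ne$saplingxylopho
  rot[15] = e$saplingxylophon
  rot[16] = $saplingxylophone
Sorted (with $ < everything):
  sorted[0] = $saplingxylophone  (last char: 'e')
  sorted[1] = aplingxylophone$s  (last char: 's')
  sorted[2] = e$saplingxylophon  (last char: 'n')
  sorted[3] = gxylophone$saplin  (last char: 'n')
  sorted[4] = hone$saplingxylop  (last char: 'p')
  sorted[5] = ingxylophone$sapl  (last char: 'l')
  sorted[6] = lingxylophone$sap  (last char: 'p')
  sorted[7] = lophone$saplingxy  (last char: 'y')
  sorted[8] = ne$saplingxylopho  (last char: 'o')
  sorted[9] = ngxylophone$sapli  (last char: 'i')
  sorted[10] = one$saplingxyloph  (last char: 'h')
  sorted[11] = ophone$saplingxyl  (last char: 'l')
  sorted[12] = phone$saplingxylo  (last char: 'o')
  sorted[13] = plingxylophone$sa  (last char: 'a')
  sorted[14] = saplingxylophone$  (last char: '$')
  sorted[15] = xylophone$sapling  (last char: 'g')
  sorted[16] = ylophone$saplingx  (last char: 'x')
Last column: esnnplpyoihloa$gx
Original string S is at sorted index 14

Answer: esnnplpyoihloa$gx
14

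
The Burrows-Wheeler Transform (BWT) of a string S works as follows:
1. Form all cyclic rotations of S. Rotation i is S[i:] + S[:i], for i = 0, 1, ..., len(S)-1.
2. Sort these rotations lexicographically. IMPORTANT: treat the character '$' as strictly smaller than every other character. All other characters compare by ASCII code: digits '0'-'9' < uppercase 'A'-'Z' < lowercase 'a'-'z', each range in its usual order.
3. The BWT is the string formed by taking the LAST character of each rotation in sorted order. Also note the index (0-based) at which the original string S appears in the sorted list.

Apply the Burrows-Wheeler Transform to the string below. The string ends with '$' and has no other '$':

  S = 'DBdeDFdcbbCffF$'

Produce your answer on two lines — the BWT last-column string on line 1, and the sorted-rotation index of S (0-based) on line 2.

All 15 rotations (rotation i = S[i:]+S[:i]):
  rot[0] = DBdeDFdcbbCffF$
  rot[1] = BdeDFdcbbCffF$D
  rot[2] = deDFdcbbCffF$DB
  rot[3] = eDFdcbbCffF$DBd
  rot[4] = DFdcbbCffF$DBde
  rot[5] = FdcbbCffF$DBdeD
  rot[6] = dcbbCffF$DBdeDF
  rot[7] = cbbCffF$DBdeDFd
  rot[8] = bbCffF$DBdeDFdc
  rot[9] = bCffF$DBdeDFdcb
  rot[10] = CffF$DBdeDFdcbb
  rot[11] = ffF$DBdeDFdcbbC
  rot[12] = fF$DBdeDFdcbbCf
  rot[13] = F$DBdeDFdcbbCff
  rot[14] = $DBdeDFdcbbCffF
Sorted (with $ < everything):
  sorted[0] = $DBdeDFdcbbCffF  (last char: 'F')
  sorted[1] = BdeDFdcbbCffF$D  (last char: 'D')
  sorted[2] = CffF$DBdeDFdcbb  (last char: 'b')
  sorted[3] = DBdeDFdcbbCffF$  (last char: '$')
  sorted[4] = DFdcbbCffF$DBde  (last char: 'e')
  sorted[5] = F$DBdeDFdcbbCff  (last char: 'f')
  sorted[6] = FdcbbCffF$DBdeD  (last char: 'D')
  sorted[7] = bCffF$DBdeDFdcb  (last char: 'b')
  sorted[8] = bbCffF$DBdeDFdc  (last char: 'c')
  sorted[9] = cbbCffF$DBdeDFd  (last char: 'd')
  sorted[10] = dcbbCffF$DBdeDF  (last char: 'F')
  sorted[11] = deDFdcbbCffF$DB  (last char: 'B')
  sorted[12] = eDFdcbbCffF$DBd  (last char: 'd')
  sorted[13] = fF$DBdeDFdcbbCf  (last char: 'f')
  sorted[14] = ffF$DBdeDFdcbbC  (last char: 'C')
Last column: FDb$efDbcdFBdfC
Original string S is at sorted index 3

Answer: FDb$efDbcdFBdfC
3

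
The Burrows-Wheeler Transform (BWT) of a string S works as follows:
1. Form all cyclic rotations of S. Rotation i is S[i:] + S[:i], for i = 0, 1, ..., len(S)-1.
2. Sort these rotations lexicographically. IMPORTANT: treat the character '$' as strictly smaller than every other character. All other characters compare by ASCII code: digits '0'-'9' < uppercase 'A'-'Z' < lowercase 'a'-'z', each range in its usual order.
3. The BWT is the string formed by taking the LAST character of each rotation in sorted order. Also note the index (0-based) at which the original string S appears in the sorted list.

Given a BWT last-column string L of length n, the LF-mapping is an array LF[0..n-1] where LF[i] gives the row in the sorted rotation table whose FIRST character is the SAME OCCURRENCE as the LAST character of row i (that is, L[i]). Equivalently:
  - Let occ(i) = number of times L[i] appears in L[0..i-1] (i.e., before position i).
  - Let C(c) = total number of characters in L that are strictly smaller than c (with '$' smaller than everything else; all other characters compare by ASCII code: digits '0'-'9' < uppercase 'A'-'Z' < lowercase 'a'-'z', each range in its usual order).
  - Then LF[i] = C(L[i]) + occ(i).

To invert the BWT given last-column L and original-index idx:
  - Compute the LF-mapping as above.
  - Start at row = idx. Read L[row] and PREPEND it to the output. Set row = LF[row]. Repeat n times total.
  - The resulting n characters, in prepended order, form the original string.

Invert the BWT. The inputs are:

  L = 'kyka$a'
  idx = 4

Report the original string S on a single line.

Answer: kayak$

Derivation:
LF mapping: 3 5 4 1 0 2
Walk LF starting at row 4, prepending L[row]:
  step 1: row=4, L[4]='$', prepend. Next row=LF[4]=0
  step 2: row=0, L[0]='k', prepend. Next row=LF[0]=3
  step 3: row=3, L[3]='a', prepend. Next row=LF[3]=1
  step 4: row=1, L[1]='y', prepend. Next row=LF[1]=5
  step 5: row=5, L[5]='a', prepend. Next row=LF[5]=2
  step 6: row=2, L[2]='k', prepend. Next row=LF[2]=4
Reversed output: kayak$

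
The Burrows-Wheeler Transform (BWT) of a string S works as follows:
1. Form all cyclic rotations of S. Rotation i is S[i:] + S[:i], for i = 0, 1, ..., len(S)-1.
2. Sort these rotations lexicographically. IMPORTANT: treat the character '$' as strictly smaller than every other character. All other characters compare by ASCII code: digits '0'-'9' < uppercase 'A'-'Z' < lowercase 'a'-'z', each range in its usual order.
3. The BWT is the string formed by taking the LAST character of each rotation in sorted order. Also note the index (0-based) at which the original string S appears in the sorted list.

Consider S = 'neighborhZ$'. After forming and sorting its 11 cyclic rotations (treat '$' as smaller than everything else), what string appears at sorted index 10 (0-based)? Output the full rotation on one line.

Answer: rhZ$neighbo

Derivation:
All 11 rotations (rotation i = S[i:]+S[:i]):
  rot[0] = neighborhZ$
  rot[1] = eighborhZ$n
  rot[2] = ighborhZ$ne
  rot[3] = ghborhZ$nei
  rot[4] = hborhZ$neig
  rot[5] = borhZ$neigh
  rot[6] = orhZ$neighb
  rot[7] = rhZ$neighbo
  rot[8] = hZ$neighbor
  rot[9] = Z$neighborh
  rot[10] = $neighborhZ
Sorted (with $ < everything):
  sorted[0] = $neighborhZ
  sorted[1] = Z$neighborh
  sorted[2] = borhZ$neigh
  sorted[3] = eighborhZ$n
  sorted[4] = ghborhZ$nei
  sorted[5] = hZ$neighbor
  sorted[6] = hborhZ$neig
  sorted[7] = ighborhZ$ne
  sorted[8] = neighborhZ$
  sorted[9] = orhZ$neighb
  sorted[10] = rhZ$neighbo
sorted[10] = rhZ$neighbo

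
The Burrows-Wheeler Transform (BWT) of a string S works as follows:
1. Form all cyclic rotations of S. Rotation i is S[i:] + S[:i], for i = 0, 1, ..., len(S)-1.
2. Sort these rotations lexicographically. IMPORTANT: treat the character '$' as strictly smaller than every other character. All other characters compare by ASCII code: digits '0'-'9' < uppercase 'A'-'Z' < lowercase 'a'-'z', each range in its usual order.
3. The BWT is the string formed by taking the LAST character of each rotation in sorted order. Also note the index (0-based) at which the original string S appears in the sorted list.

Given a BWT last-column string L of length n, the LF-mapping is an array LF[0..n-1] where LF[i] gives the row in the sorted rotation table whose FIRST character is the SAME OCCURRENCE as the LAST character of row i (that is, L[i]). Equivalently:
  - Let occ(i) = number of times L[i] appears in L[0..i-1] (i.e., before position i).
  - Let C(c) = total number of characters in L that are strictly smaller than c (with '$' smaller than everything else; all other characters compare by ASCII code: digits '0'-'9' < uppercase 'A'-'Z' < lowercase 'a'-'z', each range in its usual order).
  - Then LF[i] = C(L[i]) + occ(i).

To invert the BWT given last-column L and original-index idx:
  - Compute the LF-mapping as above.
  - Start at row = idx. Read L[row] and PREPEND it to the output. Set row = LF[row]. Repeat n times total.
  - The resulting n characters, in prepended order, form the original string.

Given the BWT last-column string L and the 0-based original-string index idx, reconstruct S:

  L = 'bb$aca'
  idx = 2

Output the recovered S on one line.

LF mapping: 3 4 0 1 5 2
Walk LF starting at row 2, prepending L[row]:
  step 1: row=2, L[2]='$', prepend. Next row=LF[2]=0
  step 2: row=0, L[0]='b', prepend. Next row=LF[0]=3
  step 3: row=3, L[3]='a', prepend. Next row=LF[3]=1
  step 4: row=1, L[1]='b', prepend. Next row=LF[1]=4
  step 5: row=4, L[4]='c', prepend. Next row=LF[4]=5
  step 6: row=5, L[5]='a', prepend. Next row=LF[5]=2
Reversed output: acbab$

Answer: acbab$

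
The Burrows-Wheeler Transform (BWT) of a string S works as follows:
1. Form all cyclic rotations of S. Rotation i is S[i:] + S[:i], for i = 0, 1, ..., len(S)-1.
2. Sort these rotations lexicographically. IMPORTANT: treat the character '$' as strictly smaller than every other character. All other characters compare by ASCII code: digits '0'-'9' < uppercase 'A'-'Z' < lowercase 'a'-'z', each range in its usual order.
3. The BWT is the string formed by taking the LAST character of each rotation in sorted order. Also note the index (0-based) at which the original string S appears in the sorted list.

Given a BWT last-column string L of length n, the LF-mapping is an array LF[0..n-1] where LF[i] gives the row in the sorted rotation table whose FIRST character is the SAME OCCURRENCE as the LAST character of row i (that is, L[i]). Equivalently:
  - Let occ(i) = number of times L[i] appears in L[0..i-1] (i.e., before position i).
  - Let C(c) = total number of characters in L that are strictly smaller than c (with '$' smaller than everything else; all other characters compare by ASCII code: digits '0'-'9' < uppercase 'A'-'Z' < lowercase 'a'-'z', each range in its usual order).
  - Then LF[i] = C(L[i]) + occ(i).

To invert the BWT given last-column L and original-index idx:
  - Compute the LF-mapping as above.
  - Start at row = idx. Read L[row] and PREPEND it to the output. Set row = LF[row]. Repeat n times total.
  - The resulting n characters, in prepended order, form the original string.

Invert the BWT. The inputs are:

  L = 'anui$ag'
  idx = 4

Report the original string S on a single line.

Answer: iguana$

Derivation:
LF mapping: 1 5 6 4 0 2 3
Walk LF starting at row 4, prepending L[row]:
  step 1: row=4, L[4]='$', prepend. Next row=LF[4]=0
  step 2: row=0, L[0]='a', prepend. Next row=LF[0]=1
  step 3: row=1, L[1]='n', prepend. Next row=LF[1]=5
  step 4: row=5, L[5]='a', prepend. Next row=LF[5]=2
  step 5: row=2, L[2]='u', prepend. Next row=LF[2]=6
  step 6: row=6, L[6]='g', prepend. Next row=LF[6]=3
  step 7: row=3, L[3]='i', prepend. Next row=LF[3]=4
Reversed output: iguana$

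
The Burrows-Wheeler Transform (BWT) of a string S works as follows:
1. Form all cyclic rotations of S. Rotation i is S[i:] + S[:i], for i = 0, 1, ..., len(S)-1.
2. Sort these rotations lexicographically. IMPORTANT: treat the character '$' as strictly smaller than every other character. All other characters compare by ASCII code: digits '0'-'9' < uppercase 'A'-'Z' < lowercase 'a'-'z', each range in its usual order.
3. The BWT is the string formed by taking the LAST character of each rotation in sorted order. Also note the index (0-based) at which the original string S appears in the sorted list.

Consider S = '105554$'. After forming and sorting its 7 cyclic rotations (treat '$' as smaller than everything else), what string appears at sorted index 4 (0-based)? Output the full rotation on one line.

Answer: 54$1055

Derivation:
All 7 rotations (rotation i = S[i:]+S[:i]):
  rot[0] = 105554$
  rot[1] = 05554$1
  rot[2] = 5554$10
  rot[3] = 554$105
  rot[4] = 54$1055
  rot[5] = 4$10555
  rot[6] = $105554
Sorted (with $ < everything):
  sorted[0] = $105554
  sorted[1] = 05554$1
  sorted[2] = 105554$
  sorted[3] = 4$10555
  sorted[4] = 54$1055
  sorted[5] = 554$105
  sorted[6] = 5554$10
sorted[4] = 54$1055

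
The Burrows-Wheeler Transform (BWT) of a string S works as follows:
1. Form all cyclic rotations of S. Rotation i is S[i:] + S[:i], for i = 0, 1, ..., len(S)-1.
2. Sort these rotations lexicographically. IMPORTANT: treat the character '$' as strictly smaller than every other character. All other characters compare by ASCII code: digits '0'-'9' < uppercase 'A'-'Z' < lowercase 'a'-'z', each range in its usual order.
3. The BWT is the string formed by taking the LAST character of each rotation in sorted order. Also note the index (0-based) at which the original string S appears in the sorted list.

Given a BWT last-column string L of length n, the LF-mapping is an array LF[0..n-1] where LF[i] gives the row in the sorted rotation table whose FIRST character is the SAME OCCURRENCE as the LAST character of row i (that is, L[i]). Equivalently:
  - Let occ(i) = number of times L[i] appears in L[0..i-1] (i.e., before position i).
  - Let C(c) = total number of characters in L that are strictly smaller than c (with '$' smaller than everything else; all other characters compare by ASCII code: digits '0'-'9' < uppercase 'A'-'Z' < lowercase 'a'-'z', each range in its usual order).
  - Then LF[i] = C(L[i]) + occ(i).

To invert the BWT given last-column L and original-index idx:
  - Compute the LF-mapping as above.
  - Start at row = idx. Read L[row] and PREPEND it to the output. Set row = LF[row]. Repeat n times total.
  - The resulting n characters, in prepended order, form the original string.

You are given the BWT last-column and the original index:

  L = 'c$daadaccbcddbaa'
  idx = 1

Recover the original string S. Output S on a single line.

LF mapping: 8 0 12 1 2 13 3 9 10 6 11 14 15 7 4 5
Walk LF starting at row 1, prepending L[row]:
  step 1: row=1, L[1]='$', prepend. Next row=LF[1]=0
  step 2: row=0, L[0]='c', prepend. Next row=LF[0]=8
  step 3: row=8, L[8]='c', prepend. Next row=LF[8]=10
  step 4: row=10, L[10]='c', prepend. Next row=LF[10]=11
  step 5: row=11, L[11]='d', prepend. Next row=LF[11]=14
  step 6: row=14, L[14]='a', prepend. Next row=LF[14]=4
  step 7: row=4, L[4]='a', prepend. Next row=LF[4]=2
  step 8: row=2, L[2]='d', prepend. Next row=LF[2]=12
  step 9: row=12, L[12]='d', prepend. Next row=LF[12]=15
  step 10: row=15, L[15]='a', prepend. Next row=LF[15]=5
  step 11: row=5, L[5]='d', prepend. Next row=LF[5]=13
  step 12: row=13, L[13]='b', prepend. Next row=LF[13]=7
  step 13: row=7, L[7]='c', prepend. Next row=LF[7]=9
  step 14: row=9, L[9]='b', prepend. Next row=LF[9]=6
  step 15: row=6, L[6]='a', prepend. Next row=LF[6]=3
  step 16: row=3, L[3]='a', prepend. Next row=LF[3]=1
Reversed output: aabcbdaddaadccc$

Answer: aabcbdaddaadccc$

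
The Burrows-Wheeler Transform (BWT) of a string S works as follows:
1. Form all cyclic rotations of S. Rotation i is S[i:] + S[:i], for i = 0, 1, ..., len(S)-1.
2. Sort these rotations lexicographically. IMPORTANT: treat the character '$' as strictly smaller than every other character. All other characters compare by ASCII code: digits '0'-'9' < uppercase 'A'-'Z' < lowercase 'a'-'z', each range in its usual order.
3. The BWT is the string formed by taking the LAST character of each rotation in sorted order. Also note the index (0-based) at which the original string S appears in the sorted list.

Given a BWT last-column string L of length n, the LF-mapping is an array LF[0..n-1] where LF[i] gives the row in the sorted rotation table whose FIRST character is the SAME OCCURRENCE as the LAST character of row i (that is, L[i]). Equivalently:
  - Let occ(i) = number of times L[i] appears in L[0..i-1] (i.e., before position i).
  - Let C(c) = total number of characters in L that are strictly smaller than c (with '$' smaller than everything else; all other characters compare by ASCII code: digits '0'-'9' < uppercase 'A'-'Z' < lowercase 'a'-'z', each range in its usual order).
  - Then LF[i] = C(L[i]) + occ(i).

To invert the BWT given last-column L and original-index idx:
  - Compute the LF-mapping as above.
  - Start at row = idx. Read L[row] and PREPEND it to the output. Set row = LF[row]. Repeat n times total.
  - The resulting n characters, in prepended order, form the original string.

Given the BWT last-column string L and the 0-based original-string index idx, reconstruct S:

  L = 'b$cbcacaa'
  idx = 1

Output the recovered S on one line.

Answer: abaccacb$

Derivation:
LF mapping: 4 0 6 5 7 1 8 2 3
Walk LF starting at row 1, prepending L[row]:
  step 1: row=1, L[1]='$', prepend. Next row=LF[1]=0
  step 2: row=0, L[0]='b', prepend. Next row=LF[0]=4
  step 3: row=4, L[4]='c', prepend. Next row=LF[4]=7
  step 4: row=7, L[7]='a', prepend. Next row=LF[7]=2
  step 5: row=2, L[2]='c', prepend. Next row=LF[2]=6
  step 6: row=6, L[6]='c', prepend. Next row=LF[6]=8
  step 7: row=8, L[8]='a', prepend. Next row=LF[8]=3
  step 8: row=3, L[3]='b', prepend. Next row=LF[3]=5
  step 9: row=5, L[5]='a', prepend. Next row=LF[5]=1
Reversed output: abaccacb$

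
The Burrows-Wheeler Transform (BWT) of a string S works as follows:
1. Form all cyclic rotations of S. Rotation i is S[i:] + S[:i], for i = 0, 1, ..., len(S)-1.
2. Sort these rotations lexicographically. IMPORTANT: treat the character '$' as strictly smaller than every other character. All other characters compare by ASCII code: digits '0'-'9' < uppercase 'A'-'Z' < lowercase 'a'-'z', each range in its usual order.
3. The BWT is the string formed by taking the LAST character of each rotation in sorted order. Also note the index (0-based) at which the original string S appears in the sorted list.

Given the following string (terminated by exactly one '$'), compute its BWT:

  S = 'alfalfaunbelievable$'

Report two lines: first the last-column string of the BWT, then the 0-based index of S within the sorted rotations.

All 20 rotations (rotation i = S[i:]+S[:i]):
  rot[0] = alfalfaunbelievable$
  rot[1] = lfalfaunbelievable$a
  rot[2] = falfaunbelievable$al
  rot[3] = alfaunbelievable$alf
  rot[4] = lfaunbelievable$alfa
  rot[5] = faunbelievable$alfal
  rot[6] = aunbelievable$alfalf
  rot[7] = unbelievable$alfalfa
  rot[8] = nbelievable$alfalfau
  rot[9] = believable$alfalfaun
  rot[10] = elievable$alfalfaunb
  rot[11] = lievable$alfalfaunbe
  rot[12] = ievable$alfalfaunbel
  rot[13] = evable$alfalfaunbeli
  rot[14] = vable$alfalfaunbelie
  rot[15] = able$alfalfaunbeliev
  rot[16] = ble$alfalfaunbelieva
  rot[17] = le$alfalfaunbelievab
  rot[18] = e$alfalfaunbelievabl
  rot[19] = $alfalfaunbelievable
Sorted (with $ < everything):
  sorted[0] = $alfalfaunbelievable  (last char: 'e')
  sorted[1] = able$alfalfaunbeliev  (last char: 'v')
  sorted[2] = alfalfaunbelievable$  (last char: '$')
  sorted[3] = alfaunbelievable$alf  (last char: 'f')
  sorted[4] = aunbelievable$alfalf  (last char: 'f')
  sorted[5] = believable$alfalfaun  (last char: 'n')
  sorted[6] = ble$alfalfaunbelieva  (last char: 'a')
  sorted[7] = e$alfalfaunbelievabl  (last char: 'l')
  sorted[8] = elievable$alfalfaunb  (last char: 'b')
  sorted[9] = evable$alfalfaunbeli  (last char: 'i')
  sorted[10] = falfaunbelievable$al  (last char: 'l')
  sorted[11] = faunbelievable$alfal  (last char: 'l')
  sorted[12] = ievable$alfalfaunbel  (last char: 'l')
  sorted[13] = le$alfalfaunbelievab  (last char: 'b')
  sorted[14] = lfalfaunbelievable$a  (last char: 'a')
  sorted[15] = lfaunbelievable$alfa  (last char: 'a')
  sorted[16] = lievable$alfalfaunbe  (last char: 'e')
  sorted[17] = nbelievable$alfalfau  (last char: 'u')
  sorted[18] = unbelievable$alfalfa  (last char: 'a')
  sorted[19] = vable$alfalfaunbelie  (last char: 'e')
Last column: ev$ffnalbilllbaaeuae
Original string S is at sorted index 2

Answer: ev$ffnalbilllbaaeuae
2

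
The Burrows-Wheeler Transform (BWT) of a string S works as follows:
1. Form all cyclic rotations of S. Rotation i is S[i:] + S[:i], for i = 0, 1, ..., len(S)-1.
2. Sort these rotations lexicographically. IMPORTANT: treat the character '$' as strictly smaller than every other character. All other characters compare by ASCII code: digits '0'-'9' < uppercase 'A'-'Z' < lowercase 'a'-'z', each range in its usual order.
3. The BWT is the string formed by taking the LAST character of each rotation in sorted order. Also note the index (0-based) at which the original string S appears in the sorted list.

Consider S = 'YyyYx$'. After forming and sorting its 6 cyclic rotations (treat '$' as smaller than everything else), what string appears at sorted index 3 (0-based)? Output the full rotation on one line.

All 6 rotations (rotation i = S[i:]+S[:i]):
  rot[0] = YyyYx$
  rot[1] = yyYx$Y
  rot[2] = yYx$Yy
  rot[3] = Yx$Yyy
  rot[4] = x$YyyY
  rot[5] = $YyyYx
Sorted (with $ < everything):
  sorted[0] = $YyyYx
  sorted[1] = Yx$Yyy
  sorted[2] = YyyYx$
  sorted[3] = x$YyyY
  sorted[4] = yYx$Yy
  sorted[5] = yyYx$Y
sorted[3] = x$YyyY

Answer: x$YyyY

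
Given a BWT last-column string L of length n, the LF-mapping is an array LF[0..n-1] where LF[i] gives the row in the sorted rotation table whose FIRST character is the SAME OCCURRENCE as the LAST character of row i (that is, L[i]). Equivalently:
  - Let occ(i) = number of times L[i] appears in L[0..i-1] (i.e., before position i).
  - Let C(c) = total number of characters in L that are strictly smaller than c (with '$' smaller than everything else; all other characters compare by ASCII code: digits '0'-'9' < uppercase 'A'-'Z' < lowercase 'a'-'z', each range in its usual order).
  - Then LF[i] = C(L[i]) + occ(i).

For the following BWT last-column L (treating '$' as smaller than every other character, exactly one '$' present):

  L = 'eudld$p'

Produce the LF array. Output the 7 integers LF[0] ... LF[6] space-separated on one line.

Char counts: '$':1, 'd':2, 'e':1, 'l':1, 'p':1, 'u':1
C (first-col start): C('$')=0, C('d')=1, C('e')=3, C('l')=4, C('p')=5, C('u')=6
L[0]='e': occ=0, LF[0]=C('e')+0=3+0=3
L[1]='u': occ=0, LF[1]=C('u')+0=6+0=6
L[2]='d': occ=0, LF[2]=C('d')+0=1+0=1
L[3]='l': occ=0, LF[3]=C('l')+0=4+0=4
L[4]='d': occ=1, LF[4]=C('d')+1=1+1=2
L[5]='$': occ=0, LF[5]=C('$')+0=0+0=0
L[6]='p': occ=0, LF[6]=C('p')+0=5+0=5

Answer: 3 6 1 4 2 0 5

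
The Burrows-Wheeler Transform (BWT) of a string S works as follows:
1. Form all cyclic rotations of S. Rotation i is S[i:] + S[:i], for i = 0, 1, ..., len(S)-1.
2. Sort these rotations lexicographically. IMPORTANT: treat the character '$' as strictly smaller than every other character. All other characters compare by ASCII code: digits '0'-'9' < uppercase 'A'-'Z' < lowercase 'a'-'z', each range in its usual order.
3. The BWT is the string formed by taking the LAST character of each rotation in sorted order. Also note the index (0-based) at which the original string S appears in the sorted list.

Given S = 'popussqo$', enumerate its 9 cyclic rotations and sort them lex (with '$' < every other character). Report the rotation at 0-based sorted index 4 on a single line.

All 9 rotations (rotation i = S[i:]+S[:i]):
  rot[0] = popussqo$
  rot[1] = opussqo$p
  rot[2] = pussqo$po
  rot[3] = ussqo$pop
  rot[4] = ssqo$popu
  rot[5] = sqo$popus
  rot[6] = qo$popuss
  rot[7] = o$popussq
  rot[8] = $popussqo
Sorted (with $ < everything):
  sorted[0] = $popussqo
  sorted[1] = o$popussq
  sorted[2] = opussqo$p
  sorted[3] = popussqo$
  sorted[4] = pussqo$po
  sorted[5] = qo$popuss
  sorted[6] = sqo$popus
  sorted[7] = ssqo$popu
  sorted[8] = ussqo$pop
sorted[4] = pussqo$po

Answer: pussqo$po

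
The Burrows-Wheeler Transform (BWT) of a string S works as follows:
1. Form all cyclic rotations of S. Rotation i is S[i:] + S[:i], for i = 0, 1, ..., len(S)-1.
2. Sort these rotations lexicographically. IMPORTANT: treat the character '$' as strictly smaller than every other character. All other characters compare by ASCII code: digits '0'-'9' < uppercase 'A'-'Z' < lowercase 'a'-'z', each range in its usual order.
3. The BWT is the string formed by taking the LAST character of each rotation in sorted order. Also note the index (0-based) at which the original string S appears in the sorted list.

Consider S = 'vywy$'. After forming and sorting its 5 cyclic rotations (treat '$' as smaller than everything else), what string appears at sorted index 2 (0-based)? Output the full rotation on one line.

Answer: wy$vy

Derivation:
All 5 rotations (rotation i = S[i:]+S[:i]):
  rot[0] = vywy$
  rot[1] = ywy$v
  rot[2] = wy$vy
  rot[3] = y$vyw
  rot[4] = $vywy
Sorted (with $ < everything):
  sorted[0] = $vywy
  sorted[1] = vywy$
  sorted[2] = wy$vy
  sorted[3] = y$vyw
  sorted[4] = ywy$v
sorted[2] = wy$vy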